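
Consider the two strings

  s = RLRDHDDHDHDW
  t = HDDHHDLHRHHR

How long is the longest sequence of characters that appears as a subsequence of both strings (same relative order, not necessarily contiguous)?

6

Match H [5,1], D [6,2], D [7,3], H [8,5], D [9,6], H [10,11] — 6 characters in the same relative order in both, and the DP table's final entry dp[12][12] is also 6, so no common subsequence is longer.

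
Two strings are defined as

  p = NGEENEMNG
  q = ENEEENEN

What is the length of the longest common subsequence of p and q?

6

Let dp[i][j] be the LCS length of the first i characters of p and the first j characters of q. dp[i][j] = dp[i-1][j-1]+1 when the i-th and j-th characters match, else max(dp[i-1][j], dp[i][j-1]).
    ·  E  N  E  E  E  N  E  N
 ·  0  0  0  0  0  0  0  0  0
 N  0  0  1  1  1  1  1  1  1
 G  0  0  1  1  1  1  1  1  1
 E  0  1  1  2  2  2  2  2  2
 E  0  1  1  2  3  3  3  3  3
 N  0  1  2  2  3  3  4  4  4
 E  0  1  2  3  3  4  4  5  5
 M  0  1  2  3  3  4  4  5  5
 N  0  1  2  3  3  4  5  5  6
 G  0  1  2  3  3  4  5  5  6
dp[9][8] = 6. One LCS (by backtracking along matches): NEENEN.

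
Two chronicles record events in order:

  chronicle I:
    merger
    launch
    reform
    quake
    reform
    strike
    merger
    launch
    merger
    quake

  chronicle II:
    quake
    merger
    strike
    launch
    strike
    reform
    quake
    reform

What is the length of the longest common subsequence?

Match merger at chronicle I[1]=chronicle II[2] → launch at chronicle I[2]=chronicle II[4] → reform at chronicle I[3]=chronicle II[6] → quake at chronicle I[4]=chronicle II[7] → reform at chronicle I[5]=chronicle II[8] — 5 events in the same relative order in both. The LCS DP gives dp[10][8] = 5, so this is optimal.

5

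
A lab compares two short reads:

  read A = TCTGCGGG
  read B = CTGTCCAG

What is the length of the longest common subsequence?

5

One common subsequence of length 5: C (read A #2, read B #1), T (read A #3, read B #2), G (read A #4, read B #3), C (read A #5, read B #6), G (read A #8, read B #8). The LCS DP gives dp[8][8] = 5, so this is optimal.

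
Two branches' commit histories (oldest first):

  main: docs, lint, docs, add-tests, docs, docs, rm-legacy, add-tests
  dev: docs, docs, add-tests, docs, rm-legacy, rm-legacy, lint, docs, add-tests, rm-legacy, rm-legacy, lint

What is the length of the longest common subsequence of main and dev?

One common subsequence of length 6: docs [1,1]; then docs [3,2]; then add-tests [4,3]; then docs [5,4]; then docs [6,8]; then rm-legacy [7,11], and the DP table's final entry dp[8][12] is also 6, so no common subsequence is longer.

6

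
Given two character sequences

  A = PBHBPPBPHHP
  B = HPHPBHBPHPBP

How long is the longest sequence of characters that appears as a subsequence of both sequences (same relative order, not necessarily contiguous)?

Match P at A[1]=B[4], B at A[2]=B[5], H at A[3]=B[6], B at A[4]=B[7], P at A[5]=B[8], P at A[6]=B[10], B at A[7]=B[11], P at A[11]=B[12] — 8 characters in the same relative order in both, and the DP table's final entry dp[11][12] is also 8, so no common subsequence is longer.

8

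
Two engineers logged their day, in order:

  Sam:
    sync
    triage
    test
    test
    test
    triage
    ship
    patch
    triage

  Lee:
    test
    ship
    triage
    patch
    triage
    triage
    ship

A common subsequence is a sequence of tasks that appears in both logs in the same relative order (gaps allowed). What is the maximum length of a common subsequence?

4

One common subsequence of length 4: test (Sam #3, Lee #1); then triage (Sam #6, Lee #3); then patch (Sam #8, Lee #4); then triage (Sam #9, Lee #6). dp[9][7] = 4 confirms this is the maximum.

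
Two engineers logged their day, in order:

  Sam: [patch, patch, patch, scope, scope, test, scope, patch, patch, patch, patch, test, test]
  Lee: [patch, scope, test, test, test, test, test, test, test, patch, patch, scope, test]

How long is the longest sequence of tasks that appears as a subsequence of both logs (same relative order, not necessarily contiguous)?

6

Pick patch [3,1], scope [4,2], test [6,9], patch [8,10], patch [9,11], test [13,13]; all 6 tasks appear in both, in order, and the DP table's final entry dp[13][13] is also 6, so no common subsequence is longer.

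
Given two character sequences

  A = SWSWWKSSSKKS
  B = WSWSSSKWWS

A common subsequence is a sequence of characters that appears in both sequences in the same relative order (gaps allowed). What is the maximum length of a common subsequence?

Pick W at A[2]=B[1] → S at A[3]=B[2] → W at A[5]=B[3] → S at A[7]=B[4] → S at A[8]=B[5] → S at A[9]=B[6] → K at A[10]=B[7] → S at A[12]=B[10]; all 8 characters appear in both, in order. Since dp[12][10] = 8, nothing longer is possible.

8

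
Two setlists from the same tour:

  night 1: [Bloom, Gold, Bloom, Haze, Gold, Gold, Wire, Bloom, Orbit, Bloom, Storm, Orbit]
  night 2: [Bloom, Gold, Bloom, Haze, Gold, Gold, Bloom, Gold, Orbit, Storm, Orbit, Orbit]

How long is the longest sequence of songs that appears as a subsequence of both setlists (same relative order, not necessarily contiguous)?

Pick Bloom (night 1 #1, night 2 #1) → Gold (night 1 #2, night 2 #2) → Bloom (night 1 #3, night 2 #3) → Haze (night 1 #4, night 2 #4) → Gold (night 1 #5, night 2 #5) → Gold (night 1 #6, night 2 #6) → Bloom (night 1 #8, night 2 #7) → Orbit (night 1 #9, night 2 #9) → Storm (night 1 #11, night 2 #10) → Orbit (night 1 #12, night 2 #12); all 10 songs appear in both, in order. Since dp[12][12] = 10, nothing longer is possible.

10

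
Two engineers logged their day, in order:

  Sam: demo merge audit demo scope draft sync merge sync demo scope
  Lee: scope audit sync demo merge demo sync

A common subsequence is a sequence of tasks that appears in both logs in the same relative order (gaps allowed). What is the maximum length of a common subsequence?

One common subsequence of length 4: demo [1,4] → merge [2,5] → demo [4,6] → sync [9,7]. Since dp[11][7] = 4, nothing longer is possible.

4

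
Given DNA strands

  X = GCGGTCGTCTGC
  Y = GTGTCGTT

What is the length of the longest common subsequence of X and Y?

Let dp[i][j] be the LCS length of the first i bases of X and the first j bases of Y. dp[i][j] = dp[i-1][j-1]+1 when the i-th and j-th bases match, else max(dp[i-1][j], dp[i][j-1]).
    ·  G  T  G  T  C  G  T  T
 ·  0  0  0  0  0  0  0  0  0
 G  0  1  1  1  1  1  1  1  1
 C  0  1  1  1  1  2  2  2  2
 G  0  1  1  2  2  2  3  3  3
 G  0  1  1  2  2  2  3  3  3
 T  0  1  2  2  3  3  3  4  4
 C  0  1  2  2  3  4  4  4  4
 G  0  1  2  3  3  4  5  5  5
 T  0  1  2  3  4  4  5  6  6
 C  0  1  2  3  4  5  5  6  6
 T  0  1  2  3  4  5  5  6  7
 G  0  1  2  3  4  5  6  6  7
 C  0  1  2  3  4  5  6  6  7
dp[12][8] = 7. One LCS (by backtracking along matches): GGTCGTT.

7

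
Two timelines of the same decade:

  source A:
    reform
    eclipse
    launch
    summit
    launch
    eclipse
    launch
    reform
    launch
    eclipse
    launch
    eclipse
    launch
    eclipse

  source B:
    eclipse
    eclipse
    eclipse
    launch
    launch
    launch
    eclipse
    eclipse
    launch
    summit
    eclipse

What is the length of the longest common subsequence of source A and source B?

8

Match eclipse at source A[2]=source B[3], launch at source A[5]=source B[4], launch at source A[7]=source B[5], launch at source A[9]=source B[6], eclipse at source A[10]=source B[7], eclipse at source A[12]=source B[8], launch at source A[13]=source B[9], eclipse at source A[14]=source B[11] — 8 events in the same relative order in both. dp[14][11] = 8 confirms this is the maximum.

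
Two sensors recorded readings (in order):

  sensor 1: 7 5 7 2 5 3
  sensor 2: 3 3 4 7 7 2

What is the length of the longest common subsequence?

Let dp[i][j] be the LCS length of the first i values of sensor 1 and the first j values of sensor 2. dp[i][j] = dp[i-1][j-1]+1 when the i-th and j-th values match, else max(dp[i-1][j], dp[i][j-1]).
    ·  3  3  4  7  7  2
 ·  0  0  0  0  0  0  0
 7  0  0  0  0  1  1  1
 5  0  0  0  0  1  1  1
 7  0  0  0  0  1  2  2
 2  0  0  0  0  1  2  3
 5  0  0  0  0  1  2  3
 3  0  1  1  1  1  2  3
dp[6][6] = 3. One LCS (by backtracking along matches): 7, 7, 2.

3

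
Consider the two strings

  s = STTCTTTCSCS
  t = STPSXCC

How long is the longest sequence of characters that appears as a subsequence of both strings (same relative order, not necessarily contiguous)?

One common subsequence of length 4: S [1,1]; then T [2,2]; then C [8,6]; then C [10,7]. dp[11][7] = 4 confirms this is the maximum.

4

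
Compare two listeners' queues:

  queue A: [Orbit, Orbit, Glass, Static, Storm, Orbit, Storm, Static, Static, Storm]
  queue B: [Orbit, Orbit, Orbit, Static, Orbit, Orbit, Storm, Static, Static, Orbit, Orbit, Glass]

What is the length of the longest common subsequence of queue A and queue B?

Taking Orbit at queue A[1]=queue B[2], Orbit at queue A[2]=queue B[3], Static at queue A[4]=queue B[4], Orbit at queue A[6]=queue B[6], Storm at queue A[7]=queue B[7], Static at queue A[8]=queue B[8], Static at queue A[9]=queue B[9] gives a common subsequence of length 7. dp[10][12] = 7 confirms this is the maximum.

7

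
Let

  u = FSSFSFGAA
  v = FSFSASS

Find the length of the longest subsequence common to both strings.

5

Pick F [1,1]; then S [3,2]; then F [4,3]; then S [5,4]; then A [8,5]; all 5 characters appear in both, in order. dp[9][7] = 5 confirms this is the maximum.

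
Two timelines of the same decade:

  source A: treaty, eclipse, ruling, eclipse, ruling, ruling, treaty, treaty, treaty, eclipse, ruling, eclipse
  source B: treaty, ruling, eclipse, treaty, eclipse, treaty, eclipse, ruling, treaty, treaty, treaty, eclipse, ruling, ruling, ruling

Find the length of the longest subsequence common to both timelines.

Pick treaty (source A #1, source B #4), eclipse (source A #2, source B #5), eclipse (source A #4, source B #7), ruling (source A #6, source B #8), treaty (source A #7, source B #9), treaty (source A #8, source B #10), treaty (source A #9, source B #11), eclipse (source A #10, source B #12), ruling (source A #11, source B #15); all 9 events appear in both, in order. dp[12][15] = 9 confirms this is the maximum.

9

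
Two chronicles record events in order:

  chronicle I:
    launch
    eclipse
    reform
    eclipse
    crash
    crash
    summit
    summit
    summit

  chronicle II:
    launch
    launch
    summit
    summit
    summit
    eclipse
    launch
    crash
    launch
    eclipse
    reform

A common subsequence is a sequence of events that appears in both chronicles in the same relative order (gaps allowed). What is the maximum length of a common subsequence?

Taking launch [1,2], then summit [7,3], then summit [8,4], then summit [9,5] gives a common subsequence of length 4, and the DP table's final entry dp[9][11] is also 4, so no common subsequence is longer.

4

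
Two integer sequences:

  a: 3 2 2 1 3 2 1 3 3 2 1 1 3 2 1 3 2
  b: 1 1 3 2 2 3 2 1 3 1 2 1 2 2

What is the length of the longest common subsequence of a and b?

Taking 3 at a[1]=b[3], then 2 at a[2]=b[4], then 2 at a[3]=b[5], then 3 at a[5]=b[6], then 2 at a[6]=b[7], then 1 at a[7]=b[8], then 3 at a[8]=b[9], then 2 at a[10]=b[11], then 1 at a[12]=b[12], then 2 at a[14]=b[13], then 2 at a[17]=b[14] gives a common subsequence of length 11. dp[17][14] = 11 confirms this is the maximum.

11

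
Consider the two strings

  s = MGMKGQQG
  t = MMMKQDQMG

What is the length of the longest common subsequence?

6

Let dp[i][j] be the LCS length of the first i characters of s and the first j characters of t. dp[i][j] = dp[i-1][j-1]+1 when the i-th and j-th characters match, else max(dp[i-1][j], dp[i][j-1]).
    ·  M  M  M  K  Q  D  Q  M  G
 ·  0  0  0  0  0  0  0  0  0  0
 M  0  1  1  1  1  1  1  1  1  1
 G  0  1  1  1  1  1  1  1  1  2
 M  0  1  2  2  2  2  2  2  2  2
 K  0  1  2  2  3  3  3  3  3  3
 G  0  1  2  2  3  3  3  3  3  4
 Q  0  1  2  2  3  4  4  4  4  4
 Q  0  1  2  2  3  4  4  5  5  5
 G  0  1  2  2  3  4  4  5  5  6
dp[8][9] = 6. One LCS (by backtracking along matches): MMKQQG.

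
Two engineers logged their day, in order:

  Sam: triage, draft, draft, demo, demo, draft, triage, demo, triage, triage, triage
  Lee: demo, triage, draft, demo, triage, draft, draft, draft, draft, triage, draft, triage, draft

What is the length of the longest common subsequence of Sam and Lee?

Pick triage (Sam #1, Lee #5); then draft (Sam #2, Lee #7); then draft (Sam #3, Lee #8); then draft (Sam #6, Lee #9); then triage (Sam #7, Lee #10); then triage (Sam #9, Lee #12); all 6 tasks appear in both, in order. The LCS DP gives dp[11][13] = 6, so this is optimal.

6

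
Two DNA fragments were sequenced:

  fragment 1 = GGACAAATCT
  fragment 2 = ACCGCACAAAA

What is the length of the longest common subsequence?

Taking G (fragment 1 #1, fragment 2 #4) → A (fragment 1 #3, fragment 2 #6) → C (fragment 1 #4, fragment 2 #7) → A (fragment 1 #5, fragment 2 #9) → A (fragment 1 #6, fragment 2 #10) → A (fragment 1 #7, fragment 2 #11) gives a common subsequence of length 6. The LCS DP gives dp[10][11] = 6, so this is optimal.

6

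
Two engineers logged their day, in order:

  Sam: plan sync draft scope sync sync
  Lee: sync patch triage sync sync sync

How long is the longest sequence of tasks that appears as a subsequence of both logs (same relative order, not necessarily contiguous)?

Taking sync (Sam #2, Lee #4), sync (Sam #5, Lee #5), sync (Sam #6, Lee #6) gives a common subsequence of length 3. Since dp[6][6] = 3, nothing longer is possible.

3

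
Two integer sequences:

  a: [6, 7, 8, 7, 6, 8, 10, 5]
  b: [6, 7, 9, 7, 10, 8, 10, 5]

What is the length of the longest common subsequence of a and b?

Let dp[i][j] be the LCS length of the first i values of a and the first j values of b. dp[i][j] = dp[i-1][j-1]+1 when the i-th and j-th values match, else max(dp[i-1][j], dp[i][j-1]).
    ·  6  7  9  7 10  8 10  5
 ·  0  0  0  0  0  0  0  0  0
 6  0  1  1  1  1  1  1  1  1
 7  0  1  2  2  2  2  2  2  2
 8  0  1  2  2  2  2  3  3  3
 7  0  1  2  2  3  3  3  3  3
 6  0  1  2  2  3  3  3  3  3
 8  0  1  2  2  3  3  4  4  4
10  0  1  2  2  3  4  4  5  5
 5  0  1  2  2  3  4  4  5  6
dp[8][8] = 6. One LCS (by backtracking along matches): 6, 7, 7, 8, 10, 5.

6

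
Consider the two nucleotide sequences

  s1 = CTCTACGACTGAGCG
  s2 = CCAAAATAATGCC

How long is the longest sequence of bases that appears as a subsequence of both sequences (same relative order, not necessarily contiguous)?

Taking C [1,1] → C [3,2] → T [4,7] → A [5,8] → A [8,9] → T [10,10] → G [11,11] → C [14,13] gives a common subsequence of length 8. Since dp[15][13] = 8, nothing longer is possible.

8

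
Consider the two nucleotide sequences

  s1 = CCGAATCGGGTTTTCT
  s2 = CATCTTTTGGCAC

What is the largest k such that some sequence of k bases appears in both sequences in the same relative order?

9

Pick C (s1 #2, s2 #1), then A (s1 #5, s2 #2), then T (s1 #6, s2 #3), then C (s1 #7, s2 #4), then T (s1 #11, s2 #5), then T (s1 #12, s2 #6), then T (s1 #13, s2 #7), then T (s1 #14, s2 #8), then C (s1 #15, s2 #13); all 9 bases appear in both, in order. The LCS DP gives dp[16][13] = 9, so this is optimal.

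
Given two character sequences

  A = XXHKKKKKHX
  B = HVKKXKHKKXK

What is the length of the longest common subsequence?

7

Let dp[i][j] be the LCS length of the first i characters of A and the first j characters of B. dp[i][j] = dp[i-1][j-1]+1 when the i-th and j-th characters match, else max(dp[i-1][j], dp[i][j-1]).
    ·  H  V  K  K  X  K  H  K  K  X  K
 ·  0  0  0  0  0  0  0  0  0  0  0  0
 X  0  0  0  0  0  1  1  1  1  1  1  1
 X  0  0  0  0  0  1  1  1  1  1  2  2
 H  0  1  1  1  1  1  1  2  2  2  2  2
 K  0  1  1  2  2  2  2  2  3  3  3  3
 K  0  1  1  2  3  3  3  3  3  4  4  4
 K  0  1  1  2  3  3  4  4  4  4  4  5
 K  0  1  1  2  3  3  4  4  5  5  5  5
 K  0  1  1  2  3  3  4  4  5  6  6  6
 H  0  1  1  2  3  3  4  5  5  6  6  6
 X  0  1  1  2  3  4  4  5  5  6  7  7
dp[10][11] = 7. One LCS (by backtracking along matches): HKKKKKX.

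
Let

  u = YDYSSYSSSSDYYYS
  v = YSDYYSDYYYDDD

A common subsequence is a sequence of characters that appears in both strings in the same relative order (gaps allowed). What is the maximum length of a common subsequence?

9

Match Y (u #1, v #1), D (u #2, v #3), Y (u #3, v #4), Y (u #6, v #5), S (u #10, v #6), D (u #11, v #7), Y (u #12, v #8), Y (u #13, v #9), Y (u #14, v #10) — 9 characters in the same relative order in both, and the DP table's final entry dp[15][13] is also 9, so no common subsequence is longer.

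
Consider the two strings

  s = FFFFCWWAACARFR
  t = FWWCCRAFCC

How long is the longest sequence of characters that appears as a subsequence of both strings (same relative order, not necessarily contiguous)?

Pick F at s[4]=t[1] → W at s[6]=t[2] → W at s[7]=t[3] → C at s[10]=t[5] → A at s[11]=t[7] → F at s[13]=t[8]; all 6 characters appear in both, in order. dp[14][10] = 6 confirms this is the maximum.

6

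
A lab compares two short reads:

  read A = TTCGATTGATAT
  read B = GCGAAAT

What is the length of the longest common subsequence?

6

Pick C at read A[3]=read B[2], G at read A[4]=read B[3], A at read A[5]=read B[4], A at read A[9]=read B[5], A at read A[11]=read B[6], T at read A[12]=read B[7]; all 6 bases appear in both, in order, and the DP table's final entry dp[12][7] is also 6, so no common subsequence is longer.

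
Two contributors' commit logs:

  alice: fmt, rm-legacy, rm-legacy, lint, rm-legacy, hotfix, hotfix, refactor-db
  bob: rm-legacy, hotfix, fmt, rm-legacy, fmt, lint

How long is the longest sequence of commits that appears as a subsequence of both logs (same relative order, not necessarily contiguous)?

Taking fmt [1,3], rm-legacy [2,4], lint [4,6] gives a common subsequence of length 3, and the DP table's final entry dp[8][6] is also 3, so no common subsequence is longer.

3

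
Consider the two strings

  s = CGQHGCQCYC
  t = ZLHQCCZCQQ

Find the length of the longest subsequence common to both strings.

Let dp[i][j] be the LCS length of the first i characters of s and the first j characters of t. dp[i][j] = dp[i-1][j-1]+1 when the i-th and j-th characters match, else max(dp[i-1][j], dp[i][j-1]).
    ·  Z  L  H  Q  C  C  Z  C  Q  Q
 ·  0  0  0  0  0  0  0  0  0  0  0
 C  0  0  0  0  0  1  1  1  1  1  1
 G  0  0  0  0  0  1  1  1  1  1  1
 Q  0  0  0  0  1  1  1  1  1  2  2
 H  0  0  0  1  1  1  1  1  1  2  2
 G  0  0  0  1  1  1  1  1  1  2  2
 C  0  0  0  1  1  2  2  2  2  2  2
 Q  0  0  0  1  2  2  2  2  2  3  3
 C  0  0  0  1  2  3  3  3  3  3  3
 Y  0  0  0  1  2  3  3  3  3  3  3
 C  0  0  0  1  2  3  4  4  4  4  4
dp[10][10] = 4. One LCS (by backtracking along matches): QCCC.

4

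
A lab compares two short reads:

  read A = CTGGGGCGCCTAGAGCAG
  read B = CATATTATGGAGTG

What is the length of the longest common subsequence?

8

Taking C [1,1] → T [2,5] → T [11,6] → A [12,7] → G [13,10] → A [14,11] → G [15,12] → G [18,14] gives a common subsequence of length 8. The LCS DP gives dp[18][14] = 8, so this is optimal.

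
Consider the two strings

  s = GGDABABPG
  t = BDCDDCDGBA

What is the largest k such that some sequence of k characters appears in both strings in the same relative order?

Let dp[i][j] be the LCS length of the first i characters of s and the first j characters of t. dp[i][j] = dp[i-1][j-1]+1 when the i-th and j-th characters match, else max(dp[i-1][j], dp[i][j-1]).
    ·  B  D  C  D  D  C  D  G  B  A
 ·  0  0  0  0  0  0  0  0  0  0  0
 G  0  0  0  0  0  0  0  0  1  1  1
 G  0  0  0  0  0  0  0  0  1  1  1
 D  0  0  1  1  1  1  1  1  1  1  1
 A  0  0  1  1  1  1  1  1  1  1  2
 B  0  1  1  1  1  1  1  1  1  2  2
 A  0  1  1  1  1  1  1  1  1  2  3
 B  0  1  1  1  1  1  1  1  1  2  3
 P  0  1  1  1  1  1  1  1  1  2  3
 G  0  1  1  1  1  1  1  1  2  2  3
dp[9][10] = 3. One LCS (by backtracking along matches): GBA.

3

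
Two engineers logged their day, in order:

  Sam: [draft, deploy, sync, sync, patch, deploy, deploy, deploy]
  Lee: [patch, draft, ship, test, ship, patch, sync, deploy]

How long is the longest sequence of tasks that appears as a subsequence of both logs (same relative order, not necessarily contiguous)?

3

Taking draft [1,2], sync [4,7], deploy [8,8] gives a common subsequence of length 3. Since dp[8][8] = 3, nothing longer is possible.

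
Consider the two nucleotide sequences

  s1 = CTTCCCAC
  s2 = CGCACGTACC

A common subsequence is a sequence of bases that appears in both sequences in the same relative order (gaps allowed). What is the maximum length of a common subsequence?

5

Pick C [1,1], then C [4,3], then C [5,5], then C [6,9], then C [8,10]; all 5 bases appear in both, in order, and the DP table's final entry dp[8][10] is also 5, so no common subsequence is longer.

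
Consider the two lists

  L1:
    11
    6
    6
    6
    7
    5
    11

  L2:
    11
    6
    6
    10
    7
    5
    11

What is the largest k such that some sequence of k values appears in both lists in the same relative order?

Match 11 at L1[1]=L2[1], 6 at L1[2]=L2[2], 6 at L1[3]=L2[3], 7 at L1[5]=L2[5], 5 at L1[6]=L2[6], 11 at L1[7]=L2[7] — 6 values in the same relative order in both. dp[7][7] = 6 confirms this is the maximum.

6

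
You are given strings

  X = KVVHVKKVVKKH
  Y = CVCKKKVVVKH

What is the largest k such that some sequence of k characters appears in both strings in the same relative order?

7

Let dp[i][j] be the LCS length of the first i characters of X and the first j characters of Y. dp[i][j] = dp[i-1][j-1]+1 when the i-th and j-th characters match, else max(dp[i-1][j], dp[i][j-1]).
    ·  C  V  C  K  K  K  V  V  V  K  H
 ·  0  0  0  0  0  0  0  0  0  0  0  0
 K  0  0  0  0  1  1  1  1  1  1  1  1
 V  0  0  1  1  1  1  1  2  2  2  2  2
 V  0  0  1  1  1  1  1  2  3  3  3  3
 H  0  0  1  1  1  1  1  2  3  3  3  4
 V  0  0  1  1  1  1  1  2  3  4  4  4
 K  0  0  1  1  2  2  2  2  3  4  5  5
 K  0  0  1  1  2  3  3  3  3  4  5  5
 V  0  0  1  1  2  3  3  4  4  4  5  5
 V  0  0  1  1  2  3  3  4  5  5  5  5
 K  0  0  1  1  2  3  4  4  5  5  6  6
 K  0  0  1  1  2  3  4  4  5  5  6  6
 H  0  0  1  1  2  3  4  4  5  5  6  7
dp[12][11] = 7. One LCS (by backtracking along matches): KKKVVKH.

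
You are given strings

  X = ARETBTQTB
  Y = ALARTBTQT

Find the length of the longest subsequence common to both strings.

One common subsequence of length 7: A [1,3], R [2,4], T [4,5], B [5,6], T [6,7], Q [7,8], T [8,9], and the DP table's final entry dp[9][9] is also 7, so no common subsequence is longer.

7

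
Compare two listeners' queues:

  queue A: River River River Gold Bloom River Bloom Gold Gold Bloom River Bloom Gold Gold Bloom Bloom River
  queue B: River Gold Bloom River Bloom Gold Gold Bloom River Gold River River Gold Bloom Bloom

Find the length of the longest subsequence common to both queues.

13

Taking River (queue A #3, queue B #1); then Gold (queue A #4, queue B #2); then Bloom (queue A #5, queue B #3); then River (queue A #6, queue B #4); then Bloom (queue A #7, queue B #5); then Gold (queue A #8, queue B #6); then Gold (queue A #9, queue B #7); then Bloom (queue A #10, queue B #8); then River (queue A #11, queue B #9); then Gold (queue A #13, queue B #10); then Gold (queue A #14, queue B #13); then Bloom (queue A #15, queue B #14); then Bloom (queue A #16, queue B #15) gives a common subsequence of length 13. The LCS DP gives dp[17][15] = 13, so this is optimal.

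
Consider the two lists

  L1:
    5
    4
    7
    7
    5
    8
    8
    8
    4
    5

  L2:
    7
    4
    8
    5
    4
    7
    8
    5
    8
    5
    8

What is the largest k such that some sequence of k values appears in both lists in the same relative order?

6

Match 5 (L1 #1, L2 #4), then 4 (L1 #2, L2 #5), then 7 (L1 #3, L2 #6), then 5 (L1 #5, L2 #8), then 8 (L1 #6, L2 #9), then 8 (L1 #8, L2 #11) — 6 values in the same relative order in both. The LCS DP gives dp[10][11] = 6, so this is optimal.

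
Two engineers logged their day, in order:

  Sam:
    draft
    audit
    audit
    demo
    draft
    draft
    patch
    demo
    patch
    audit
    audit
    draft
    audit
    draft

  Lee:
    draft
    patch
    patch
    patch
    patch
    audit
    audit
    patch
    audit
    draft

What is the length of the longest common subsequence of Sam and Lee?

Match draft at Sam[1]=Lee[1]; then patch at Sam[7]=Lee[4]; then patch at Sam[9]=Lee[5]; then audit at Sam[10]=Lee[6]; then audit at Sam[11]=Lee[7]; then audit at Sam[13]=Lee[9]; then draft at Sam[14]=Lee[10] — 7 tasks in the same relative order in both. The LCS DP gives dp[14][10] = 7, so this is optimal.

7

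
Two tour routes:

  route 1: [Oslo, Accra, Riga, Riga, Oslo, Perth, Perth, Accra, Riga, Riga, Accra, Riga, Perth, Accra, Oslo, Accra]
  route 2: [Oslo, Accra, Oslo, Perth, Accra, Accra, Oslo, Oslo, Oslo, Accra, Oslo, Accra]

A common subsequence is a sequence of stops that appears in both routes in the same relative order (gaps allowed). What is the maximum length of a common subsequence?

9

Taking Oslo [1,1], Accra [2,2], Oslo [5,3], Perth [7,4], Accra [8,5], Accra [11,6], Accra [14,10], Oslo [15,11], Accra [16,12] gives a common subsequence of length 9. dp[16][12] = 9 confirms this is the maximum.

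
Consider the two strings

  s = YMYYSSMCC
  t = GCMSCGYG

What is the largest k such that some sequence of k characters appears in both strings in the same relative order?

Let dp[i][j] be the LCS length of the first i characters of s and the first j characters of t. dp[i][j] = dp[i-1][j-1]+1 when the i-th and j-th characters match, else max(dp[i-1][j], dp[i][j-1]).
    ·  G  C  M  S  C  G  Y  G
 ·  0  0  0  0  0  0  0  0  0
 Y  0  0  0  0  0  0  0  1  1
 M  0  0  0  1  1  1  1  1  1
 Y  0  0  0  1  1  1  1  2  2
 Y  0  0  0  1  1  1  1  2  2
 S  0  0  0  1  2  2  2  2  2
 S  0  0  0  1  2  2  2  2  2
 M  0  0  0  1  2  2  2  2  2
 C  0  0  1  1  2  3  3  3  3
 C  0  0  1  1  2  3  3  3  3
dp[9][8] = 3. One LCS (by backtracking along matches): MSC.

3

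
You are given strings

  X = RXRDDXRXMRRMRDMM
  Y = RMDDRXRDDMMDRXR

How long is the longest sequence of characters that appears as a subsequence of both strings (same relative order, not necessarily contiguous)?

9

One common subsequence of length 9: R at X[1]=Y[1], D at X[4]=Y[3], D at X[5]=Y[4], R at X[7]=Y[5], X at X[8]=Y[6], R at X[10]=Y[7], D at X[14]=Y[9], M at X[15]=Y[10], M at X[16]=Y[11]. Since dp[16][15] = 9, nothing longer is possible.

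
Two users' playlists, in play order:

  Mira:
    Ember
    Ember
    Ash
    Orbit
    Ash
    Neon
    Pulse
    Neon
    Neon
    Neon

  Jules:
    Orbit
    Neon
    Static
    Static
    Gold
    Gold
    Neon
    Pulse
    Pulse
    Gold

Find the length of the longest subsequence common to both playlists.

Pick Orbit (Mira #4, Jules #1), then Neon (Mira #6, Jules #7), then Pulse (Mira #7, Jules #9); all 3 songs appear in both, in order, and the DP table's final entry dp[10][10] is also 3, so no common subsequence is longer.

3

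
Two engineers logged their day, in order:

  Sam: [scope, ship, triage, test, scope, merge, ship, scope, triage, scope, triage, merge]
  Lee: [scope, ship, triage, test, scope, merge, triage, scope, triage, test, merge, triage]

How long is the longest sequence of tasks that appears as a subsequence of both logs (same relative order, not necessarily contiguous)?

Pick scope at Sam[1]=Lee[1], then ship at Sam[2]=Lee[2], then triage at Sam[3]=Lee[3], then test at Sam[4]=Lee[4], then scope at Sam[5]=Lee[5], then merge at Sam[6]=Lee[6], then triage at Sam[9]=Lee[7], then scope at Sam[10]=Lee[8], then triage at Sam[11]=Lee[9], then merge at Sam[12]=Lee[11]; all 10 tasks appear in both, in order. dp[12][12] = 10 confirms this is the maximum.

10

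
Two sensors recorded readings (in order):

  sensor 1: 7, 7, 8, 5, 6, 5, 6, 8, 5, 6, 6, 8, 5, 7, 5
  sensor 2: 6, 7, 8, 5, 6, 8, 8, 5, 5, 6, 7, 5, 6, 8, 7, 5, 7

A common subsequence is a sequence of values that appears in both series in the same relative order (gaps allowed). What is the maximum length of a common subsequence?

One common subsequence of length 11: 7 (sensor 1 #2, sensor 2 #2), 8 (sensor 1 #3, sensor 2 #3), 5 (sensor 1 #4, sensor 2 #4), 6 (sensor 1 #5, sensor 2 #5), 5 (sensor 1 #6, sensor 2 #9), 6 (sensor 1 #7, sensor 2 #10), 5 (sensor 1 #9, sensor 2 #12), 6 (sensor 1 #11, sensor 2 #13), 8 (sensor 1 #12, sensor 2 #14), 5 (sensor 1 #13, sensor 2 #16), 7 (sensor 1 #14, sensor 2 #17). dp[15][17] = 11 confirms this is the maximum.

11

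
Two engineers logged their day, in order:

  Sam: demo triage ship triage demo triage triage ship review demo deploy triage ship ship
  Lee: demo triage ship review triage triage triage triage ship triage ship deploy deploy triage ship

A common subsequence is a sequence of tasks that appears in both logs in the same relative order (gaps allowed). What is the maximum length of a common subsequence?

Pick demo [1,1] → triage [2,2] → ship [3,3] → triage [4,7] → triage [6,8] → triage [7,10] → ship [8,11] → deploy [11,13] → triage [12,14] → ship [14,15]; all 10 tasks appear in both, in order. dp[14][15] = 10 confirms this is the maximum.

10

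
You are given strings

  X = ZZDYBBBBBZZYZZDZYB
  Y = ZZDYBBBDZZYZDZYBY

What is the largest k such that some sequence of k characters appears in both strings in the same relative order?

15

Match Z [1,1], then Z [2,2], then D [3,3], then Y [4,4], then B [5,5], then B [6,6], then B [7,7], then Z [10,9], then Z [11,10], then Y [12,11], then Z [14,12], then D [15,13], then Z [16,14], then Y [17,15], then B [18,16] — 15 characters in the same relative order in both, and the DP table's final entry dp[18][17] is also 15, so no common subsequence is longer.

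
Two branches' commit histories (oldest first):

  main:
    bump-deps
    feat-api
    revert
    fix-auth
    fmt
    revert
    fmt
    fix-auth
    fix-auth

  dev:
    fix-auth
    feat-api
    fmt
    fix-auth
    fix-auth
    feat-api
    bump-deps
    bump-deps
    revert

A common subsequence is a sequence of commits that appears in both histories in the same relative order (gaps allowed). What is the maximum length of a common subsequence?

4

One common subsequence of length 4: feat-api at main[2]=dev[2] → fmt at main[7]=dev[3] → fix-auth at main[8]=dev[4] → fix-auth at main[9]=dev[5], and the DP table's final entry dp[9][9] is also 4, so no common subsequence is longer.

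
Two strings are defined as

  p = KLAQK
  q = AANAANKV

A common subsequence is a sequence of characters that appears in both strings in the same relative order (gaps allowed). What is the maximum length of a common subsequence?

2

Pick A at p[3]=q[5], K at p[5]=q[7]; all 2 characters appear in both, in order, and the DP table's final entry dp[5][8] is also 2, so no common subsequence is longer.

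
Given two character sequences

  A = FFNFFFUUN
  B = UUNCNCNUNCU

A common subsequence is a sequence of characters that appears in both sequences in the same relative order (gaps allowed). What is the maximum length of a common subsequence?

3

Taking N [3,7], then U [7,8], then U [8,11] gives a common subsequence of length 3. dp[9][11] = 3 confirms this is the maximum.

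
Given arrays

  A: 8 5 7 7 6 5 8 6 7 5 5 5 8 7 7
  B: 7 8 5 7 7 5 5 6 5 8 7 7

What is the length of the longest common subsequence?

10

Pick 8 [1,2], 5 [2,3], 7 [3,4], 7 [4,5], 5 [6,7], 6 [8,8], 5 [12,9], 8 [13,10], 7 [14,11], 7 [15,12]; all 10 values appear in both, in order. Since dp[15][12] = 10, nothing longer is possible.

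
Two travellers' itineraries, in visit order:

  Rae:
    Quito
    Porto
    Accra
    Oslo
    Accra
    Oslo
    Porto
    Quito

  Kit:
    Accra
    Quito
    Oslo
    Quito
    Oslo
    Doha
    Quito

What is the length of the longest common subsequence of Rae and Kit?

4

Taking Quito at Rae[1]=Kit[2], then Oslo at Rae[4]=Kit[3], then Oslo at Rae[6]=Kit[5], then Quito at Rae[8]=Kit[7] gives a common subsequence of length 4. The LCS DP gives dp[8][7] = 4, so this is optimal.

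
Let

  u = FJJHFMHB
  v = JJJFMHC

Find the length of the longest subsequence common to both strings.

Let dp[i][j] be the LCS length of the first i characters of u and the first j characters of v. dp[i][j] = dp[i-1][j-1]+1 when the i-th and j-th characters match, else max(dp[i-1][j], dp[i][j-1]).
    ·  J  J  J  F  M  H  C
 ·  0  0  0  0  0  0  0  0
 F  0  0  0  0  1  1  1  1
 J  0  1  1  1  1  1  1  1
 J  0  1  2  2  2  2  2  2
 H  0  1  2  2  2  2  3  3
 F  0  1  2  2  3  3  3  3
 M  0  1  2  2  3  4  4  4
 H  0  1  2  2  3  4  5  5
 B  0  1  2  2  3  4  5  5
dp[8][7] = 5. One LCS (by backtracking along matches): JJFMH.

5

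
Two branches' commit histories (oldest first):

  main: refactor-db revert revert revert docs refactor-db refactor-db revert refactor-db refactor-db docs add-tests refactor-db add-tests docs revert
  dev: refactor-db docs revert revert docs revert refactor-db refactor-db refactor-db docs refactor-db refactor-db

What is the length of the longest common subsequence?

9

One common subsequence of length 9: refactor-db at main[1]=dev[1], then revert at main[2]=dev[3], then revert at main[3]=dev[4], then revert at main[4]=dev[6], then refactor-db at main[6]=dev[7], then refactor-db at main[7]=dev[8], then refactor-db at main[9]=dev[9], then refactor-db at main[10]=dev[11], then refactor-db at main[13]=dev[12]. Since dp[16][12] = 9, nothing longer is possible.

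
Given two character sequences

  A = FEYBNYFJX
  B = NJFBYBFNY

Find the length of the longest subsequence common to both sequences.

5

Let dp[i][j] be the LCS length of the first i characters of A and the first j characters of B. dp[i][j] = dp[i-1][j-1]+1 when the i-th and j-th characters match, else max(dp[i-1][j], dp[i][j-1]).
    ·  N  J  F  B  Y  B  F  N  Y
 ·  0  0  0  0  0  0  0  0  0  0
 F  0  0  0  1  1  1  1  1  1  1
 E  0  0  0  1  1  1  1  1  1  1
 Y  0  0  0  1  1  2  2  2  2  2
 B  0  0  0  1  2  2  3  3  3  3
 N  0  1  1  1  2  2  3  3  4  4
 Y  0  1  1  1  2  3  3  3  4  5
 F  0  1  1  2  2  3  3  4  4  5
 J  0  1  2  2  2  3  3  4  4  5
 X  0  1  2  2  2  3  3  4  4  5
dp[9][9] = 5. One LCS (by backtracking along matches): FYBNY.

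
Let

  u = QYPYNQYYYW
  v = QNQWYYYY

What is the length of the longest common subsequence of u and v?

Match Q [1,1], then N [5,2], then Q [6,3], then Y [7,6], then Y [8,7], then Y [9,8] — 6 characters in the same relative order in both, and the DP table's final entry dp[10][8] is also 6, so no common subsequence is longer.

6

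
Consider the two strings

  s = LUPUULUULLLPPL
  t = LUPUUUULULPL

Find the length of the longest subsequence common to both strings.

11

One common subsequence of length 11: L (s #1, t #1), U (s #2, t #2), P (s #3, t #3), U (s #4, t #4), U (s #5, t #5), U (s #7, t #6), U (s #8, t #7), L (s #9, t #8), L (s #11, t #10), P (s #13, t #11), L (s #14, t #12). dp[14][12] = 11 confirms this is the maximum.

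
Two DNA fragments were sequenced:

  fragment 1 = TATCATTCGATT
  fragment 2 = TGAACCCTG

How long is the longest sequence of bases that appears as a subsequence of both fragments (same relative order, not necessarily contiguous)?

5

One common subsequence of length 5: T (fragment 1 #1, fragment 2 #1) → A (fragment 1 #2, fragment 2 #4) → C (fragment 1 #4, fragment 2 #7) → T (fragment 1 #7, fragment 2 #8) → G (fragment 1 #9, fragment 2 #9), and the DP table's final entry dp[12][9] is also 5, so no common subsequence is longer.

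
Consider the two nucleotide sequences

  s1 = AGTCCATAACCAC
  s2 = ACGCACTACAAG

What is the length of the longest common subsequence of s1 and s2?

8

Taking A at s1[1]=s2[1], G at s1[2]=s2[3], C at s1[4]=s2[4], C at s1[5]=s2[6], T at s1[7]=s2[7], A at s1[8]=s2[8], A at s1[9]=s2[10], A at s1[12]=s2[11] gives a common subsequence of length 8, and the DP table's final entry dp[13][12] is also 8, so no common subsequence is longer.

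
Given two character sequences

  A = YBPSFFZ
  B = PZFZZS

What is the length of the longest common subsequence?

Pick P [3,1] → F [5,3] → Z [7,5]; all 3 characters appear in both, in order. The LCS DP gives dp[7][6] = 3, so this is optimal.

3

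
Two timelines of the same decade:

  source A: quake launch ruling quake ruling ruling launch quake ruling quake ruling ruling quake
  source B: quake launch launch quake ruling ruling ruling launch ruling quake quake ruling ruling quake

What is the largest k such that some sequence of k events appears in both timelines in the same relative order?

One common subsequence of length 11: quake at source A[1]=source B[1], then launch at source A[2]=source B[3], then ruling at source A[3]=source B[5], then ruling at source A[5]=source B[6], then ruling at source A[6]=source B[7], then launch at source A[7]=source B[8], then quake at source A[8]=source B[10], then quake at source A[10]=source B[11], then ruling at source A[11]=source B[12], then ruling at source A[12]=source B[13], then quake at source A[13]=source B[14], and the DP table's final entry dp[13][14] is also 11, so no common subsequence is longer.

11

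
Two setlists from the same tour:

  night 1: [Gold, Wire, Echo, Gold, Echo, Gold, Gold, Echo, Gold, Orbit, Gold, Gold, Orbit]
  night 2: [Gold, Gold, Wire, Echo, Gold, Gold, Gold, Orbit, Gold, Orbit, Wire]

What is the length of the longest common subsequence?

Match Gold at night 1[1]=night 2[2], then Wire at night 1[2]=night 2[3], then Echo at night 1[5]=night 2[4], then Gold at night 1[6]=night 2[5], then Gold at night 1[7]=night 2[6], then Gold at night 1[9]=night 2[7], then Orbit at night 1[10]=night 2[8], then Gold at night 1[12]=night 2[9], then Orbit at night 1[13]=night 2[10] — 9 songs in the same relative order in both. The LCS DP gives dp[13][11] = 9, so this is optimal.

9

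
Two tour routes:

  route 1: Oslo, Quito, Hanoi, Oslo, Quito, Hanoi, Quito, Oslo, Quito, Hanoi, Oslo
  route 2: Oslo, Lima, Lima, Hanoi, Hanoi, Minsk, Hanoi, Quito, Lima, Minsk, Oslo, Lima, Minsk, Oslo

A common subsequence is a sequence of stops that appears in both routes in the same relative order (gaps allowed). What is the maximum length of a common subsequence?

6

One common subsequence of length 6: Oslo at route 1[1]=route 2[1]; then Hanoi at route 1[3]=route 2[5]; then Hanoi at route 1[6]=route 2[7]; then Quito at route 1[7]=route 2[8]; then Oslo at route 1[8]=route 2[11]; then Oslo at route 1[11]=route 2[14]. dp[11][14] = 6 confirms this is the maximum.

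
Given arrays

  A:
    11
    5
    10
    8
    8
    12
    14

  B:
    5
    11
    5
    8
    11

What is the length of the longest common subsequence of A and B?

Let dp[i][j] be the LCS length of the first i values of A and the first j values of B. dp[i][j] = dp[i-1][j-1]+1 when the i-th and j-th values match, else max(dp[i-1][j], dp[i][j-1]).
    ·  5 11  5  8 11
 ·  0  0  0  0  0  0
11  0  0  1  1  1  1
 5  0  1  1  2  2  2
10  0  1  1  2  2  2
 8  0  1  1  2  3  3
 8  0  1  1  2  3  3
12  0  1  1  2  3  3
14  0  1  1  2  3  3
dp[7][5] = 3. One LCS (by backtracking along matches): 11, 5, 8.

3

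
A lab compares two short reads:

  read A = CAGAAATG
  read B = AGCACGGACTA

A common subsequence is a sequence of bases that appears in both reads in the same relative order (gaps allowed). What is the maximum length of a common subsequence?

5

Match C [1,3]; then A [2,4]; then G [3,7]; then A [4,8]; then A [6,11] — 5 bases in the same relative order in both. dp[8][11] = 5 confirms this is the maximum.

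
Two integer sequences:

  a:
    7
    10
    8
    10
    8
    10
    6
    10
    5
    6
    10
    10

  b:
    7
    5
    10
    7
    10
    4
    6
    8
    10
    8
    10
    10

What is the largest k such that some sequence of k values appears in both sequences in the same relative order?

7

One common subsequence of length 7: 7 [1,4], 10 [2,5], 8 [3,8], 10 [4,9], 8 [5,10], 10 [11,11], 10 [12,12]. Since dp[12][12] = 7, nothing longer is possible.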